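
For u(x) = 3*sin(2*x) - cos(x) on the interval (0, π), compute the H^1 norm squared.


||u||_{H^1(0,π)}^2 = -16 + 47*π/2

u'(x) = sin(x) + 6*cos(2*x).
Expand u² and (u')² and integrate term by term on (0, π), using: for integers n ≥ 1, ∫_0^π sin²(nx) dx = ∫_0^π cos²(nx) dx = π/2; for n ≠ n', ∫_0^π sin(nx)sin(n'x) dx = ∫_0^π cos(nx)cos(n'x) dx = 0; and by product-to-sum, ∫_0^π sin(nx)cos(n'x) dx = ½∫_0^π [sin((n+n')x) + sin((n−n')x)] dx, which is 0 when n+n' is even and 2n/(n²−n'²) when n+n' is odd (it need not vanish on (0, π)).
  u² squared terms: (-1)²·∫cos(x)² dx = 1·π/2 = π/2;  (3)²·∫sin(2x)² dx = 9·π/2 = 9*π/2.
  u² cross terms: 2·(-1)·(3)·∫cos(x)·sin(2x) dx = -6·(4/3) = -8.
  So ∫_0^π u² dx = π/2 + 9*π/2 − 8 = -8 + 5*π.
  (u')² squared terms: (6)²·∫cos(2x)² dx = 36·π/2 = 18*π;  (1)²·∫sin(x)² dx = 1·π/2 = π/2.
  (u')² cross terms: 2·(6)·(1)·∫cos(2x)·sin(x) dx = 12·(-2/3) = -8.
  So ∫_0^π (u')² dx = 18*π + π/2 − 8 = -8 + 37*π/2.
||u||_{H^1}^2 = (-8 + 5*π) + (-8 + 37*π/2) = -16 + 47*π/2.


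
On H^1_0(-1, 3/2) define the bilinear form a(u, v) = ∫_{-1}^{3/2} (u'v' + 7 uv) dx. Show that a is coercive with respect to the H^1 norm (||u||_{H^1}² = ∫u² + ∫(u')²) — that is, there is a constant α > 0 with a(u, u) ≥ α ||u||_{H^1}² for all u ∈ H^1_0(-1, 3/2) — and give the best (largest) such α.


α = 1

Coercivity of a(·,·) on H^1_0(-1, 3/2) means a(u, u) ≥ α ||u||_{H^1}² for every u ∈ H^1_0.
The interval has length L = 5/2, and Poincaré/coercivity depend only on L. Here a(u, u) = ∫(u')² + (7)·∫u².
Here c = 7 ≥ 1, so a(u,u) = ∫(u')² + c∫u² ≥ ∫(u')² + ∫u² = ||u||_{H^1}², i.e. α = 1 works. No larger α is possible: a(u,u) ≥ α||u||_{H^1}² means (1−α)∫(u')² ≥ (α−c)∫u², and for the modes u_n = sin(nπ(x−x₀)/L) (x₀ the left endpoint) one has ∫u_n²/∫(u_n')² = (L/(nπ))² → 0, so a(u_n,u_n)/||u_n||_{H^1}² → 1. Hence the optimal constant is α = 1.
Therefore α = 1.


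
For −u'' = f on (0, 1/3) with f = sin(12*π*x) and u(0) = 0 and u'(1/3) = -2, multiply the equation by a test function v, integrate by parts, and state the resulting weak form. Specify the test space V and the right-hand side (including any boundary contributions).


V = {v ∈ H^1(0, 1/3) : v(0) = 0} (test functions vanish at x = 0 where u is specified); weak form: ∫_0^1/3 u'v' dx = ∫_0^1/3 (sin(12*π*x)) v dx − 2·v(1/3) for all v ∈ V.

Multiply both sides by a test function v and integrate from 0 to 1/3:
  ∫_0^1/3 −u''(x) v(x) dx = ∫_0^1/3 f(x) v(x) dx.
Integrate the LHS by parts once:
  ∫_0^1/3 −u'' v dx = −[u'(x) v(x)]_0^1/3 + ∫_0^1/3 u'(x) v'(x) dx.
Thus ∫_0^1/3 u'(x) v'(x) dx = ∫_0^1/3 f(x) v(x) dx + [u'(x) v(x)]_0^1/3.
Choose V so that boundary terms are either known or forced to vanish.
Mixed BC: u(0) = 0 (Dirichlet) and u'(1/3) = -2 (Neumann). Define V = {v ∈ H^1(0, 1/3) : v(0) = 0}. Then [u' v]_0^1/3 = u'(1/3)·v(1/3) − u'(0)·0 = − 2·v(1/3).
Weak formulation: find u (satisfying any essential BC) such that ∫_0^1/3 u'(x) v'(x) dx = ∫_0^1/3 f v dx − 2·v(1/3) for all v ∈ V (Dirichlet at 0 absorbed into V; Neumann datum at x = 1/3 contributes the boundary term).
Substituting f(x) = sin(12*π*x), the right-hand side is ∫_0^1/3 (sin(12*π*x)) v dx − 2·v(1/3).


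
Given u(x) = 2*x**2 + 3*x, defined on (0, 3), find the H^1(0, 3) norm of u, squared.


||u||_{H^1}^2 = 3987/5

The H^1 norm (squared) on an interval (0, L) is
  ||u||_{H^1}^2 = ∫_0^L u(x)^2 dx + ∫_0^L u'(x)^2 dx.
Compute u'(x) = 4*x + 3.
Then u(x)^2 = 4*x**4 + 12*x**3 + 9*x**2 and u'(x)^2 = 16*x**2 + 24*x + 9.
Integrate each monomial from 0 to 3 using ∫_0^3 c·x^n dx = c·3^(n+1)/(n+1):
  ∫_0^3 u(x)^2 dx = ∫_0^3 (4*x^4 + 12*x^3 + 9*x^2) dx. Term by term:
    ∫_0^3 4*x^4 dx = 972/5;  ∫_0^3 12*x^3 dx = 243;  ∫_0^3 9*x^2 dx = 81.
  Sum: 972/5 + 243 + 81 = 2592/5.
  ∫_0^3 u'(x)^2 dx = ∫_0^3 (16*x^2 + 24*x + 9) dx. Term by term:
    ∫_0^3 16*x^2 dx = 144;  ∫_0^3 24*x dx = 108;  ∫_0^3 9 dx = 27.
  Sum: 144 + 108 + 27 = 279.
Adding: ||u||_{H^1}^2 = 2592/5 + 279 = 3987/5.


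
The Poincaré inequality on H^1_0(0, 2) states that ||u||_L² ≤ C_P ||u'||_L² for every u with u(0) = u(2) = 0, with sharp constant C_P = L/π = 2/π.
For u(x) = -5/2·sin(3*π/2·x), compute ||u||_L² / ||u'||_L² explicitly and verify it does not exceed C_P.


||u||_L² / ||u'||_L² = 2/(3*π) < C_P = 2/π.

u(x) = -5/2·sin(3*π/2·x), so u'(x) = -15*π*cos(3*π*x/2)/4.
Writing u(x) = A·sin(kπx/L) with A = -5/2 and k = 3, use ∫_0^L sin²(kπx/L) dx = L/2 and ∫_0^L cos²(kπx/L) dx = L/2.
u² = 25/4·sin²(3*π/2·x) and (u')² = 225*π^2/16·cos²(3*π/2·x), and each of sin², cos² integrates to L/2 = 1 over (0, 2).
∫_0^2 u² dx = 25/4, so ||u||_L² = 5/2.
∫_0^2 (u')² dx = 225*π^2/16, so ||u'||_L² = 15*π/4.
Ratio ||u||_L² / ||u'||_L² = 2/(3*π).
Sharp Poincaré constant on H^1_0(0, 2) is C_P = L/π = 2/π, achieved by sin(π/2·x).
This is the k = 3 harmonic; the ratio L/(kπ) is strictly less than C_P = L/π, consistent with the sharp inequality ||u||_L² ≤ C_P ||u'||_L².


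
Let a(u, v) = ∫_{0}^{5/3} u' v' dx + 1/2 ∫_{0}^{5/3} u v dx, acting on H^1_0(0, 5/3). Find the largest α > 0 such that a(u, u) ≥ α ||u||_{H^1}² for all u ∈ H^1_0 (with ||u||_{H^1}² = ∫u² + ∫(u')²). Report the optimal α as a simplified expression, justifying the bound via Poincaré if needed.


α = (25 + 18*π^2)/(2*(25 + 9*π^2))

Coercivity of a(·,·) on H^1_0(0, 5/3) means a(u, u) ≥ α ||u||_{H^1}² for every u ∈ H^1_0.
The interval has length L = 5/3, and Poincaré/coercivity depend only on L. Here a(u, u) = ∫(u')² + (1/2)·∫u².
Here 0 < c = 1/2 < 1. The condition a(u,u) ≥ α||u||_{H^1}² reads (1−α)∫(u')² ≥ (α−c)∫u². Any admissible α is ≤ 1 (rapidly oscillating u have ∫u²/∫(u')² → 0), and α = 1 would force 0 ≥ (1−c)∫u², impossible since c < 1; so 1−α > 0. By the sharp Poincaré inequality on H^1_0 of an interval of length L, ∫(u')² ≥ (π/L)²∫u² with equality for the first sine mode sin(π(x−x₀)/L) (x₀ the left endpoint), so the inequality holds for all u iff (1−α)(π/L)² ≥ α − c, i.e. α ≤ ((π/L)² + c)/((π/L)² + 1) = (1 + c(L/π)²)/(1 + (L/π)²). With (π/L)² = 9*π^2/25 and c = 1/2, the largest admissible constant is α = ((π/L)² + c)/((π/L)² + 1).
Simplifying, α = (25 + 18*π^2)/(2*(25 + 9*π^2)).


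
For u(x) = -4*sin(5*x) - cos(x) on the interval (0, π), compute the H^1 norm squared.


||u||_{H^1(0,π)}^2 = 209*π

u'(x) = sin(x) - 20*cos(5*x).
Expand u² and (u')² and integrate term by term on (0, π), using: for integers n ≥ 1, ∫_0^π sin²(nx) dx = ∫_0^π cos²(nx) dx = π/2; for n ≠ n', ∫_0^π sin(nx)sin(n'x) dx = ∫_0^π cos(nx)cos(n'x) dx = 0; and by product-to-sum, ∫_0^π sin(nx)cos(n'x) dx = ½∫_0^π [sin((n+n')x) + sin((n−n')x)] dx, which is 0 when n+n' is even and 2n/(n²−n'²) when n+n' is odd (it need not vanish on (0, π)).
  u² squared terms: (-1)²·∫cos(x)² dx = 1·π/2 = π/2;  (-4)²·∫sin(5x)² dx = 16·π/2 = 8*π.
  u² cross terms: 2·(-1)·(-4)·∫cos(x)·sin(5x) dx = 8·(0) = 0.
  So ∫_0^π u² dx = π/2 + 8*π + 0 = 17*π/2.
  (u')² squared terms: (-20)²·∫cos(5x)² dx = 400·π/2 = 200*π;  (1)²·∫sin(x)² dx = 1·π/2 = π/2.
  (u')² cross terms: 2·(-20)·(1)·∫cos(5x)·sin(x) dx = -40·(0) = 0.
  So ∫_0^π (u')² dx = 200*π + π/2 + 0 = 401*π/2.
||u||_{H^1}^2 = (17*π/2) + (401*π/2) = 209*π.


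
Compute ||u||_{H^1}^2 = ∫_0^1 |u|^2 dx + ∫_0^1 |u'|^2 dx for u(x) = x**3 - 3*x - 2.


||u||_{H^1}^2 = 551/35

The H^1 norm (squared) on an interval (0, L) is
  ||u||_{H^1}^2 = ∫_0^L u(x)^2 dx + ∫_0^L u'(x)^2 dx.
Compute u'(x) = 3*x**2 - 3.
Then u(x)^2 = x**6 - 6*x**4 - 4*x**3 + 9*x**2 + 12*x + 4 and u'(x)^2 = 9*x**4 - 18*x**2 + 9.
Integrate each monomial from 0 to 1 using ∫_0^1 c·x^n dx = c·1^(n+1)/(n+1):
  ∫_0^1 u(x)^2 dx = ∫_0^1 (x^6 - 6*x^4 - 4*x^3 + 9*x^2 + 12*x + 4) dx. Term by term:
    ∫_0^1 x^6 dx = 1/7;  ∫_0^1 -6*x^4 dx = -6/5;  ∫_0^1 -4*x^3 dx = -1;
    ∫_0^1 9*x^2 dx = 3;  ∫_0^1 12*x dx = 6;  ∫_0^1 4 dx = 4.
  Sum: 1/7 − 6/5 − 1 + 3 + 6 + 4 = 383/35.
  ∫_0^1 u'(x)^2 dx = ∫_0^1 (9*x^4 - 18*x^2 + 9) dx. Term by term:
    ∫_0^1 9*x^4 dx = 9/5;  ∫_0^1 -18*x^2 dx = -6;  ∫_0^1 9 dx = 9.
  Sum: 9/5 − 6 + 9 = 24/5.
Adding: ||u||_{H^1}^2 = 383/35 + 24/5 = 551/35.


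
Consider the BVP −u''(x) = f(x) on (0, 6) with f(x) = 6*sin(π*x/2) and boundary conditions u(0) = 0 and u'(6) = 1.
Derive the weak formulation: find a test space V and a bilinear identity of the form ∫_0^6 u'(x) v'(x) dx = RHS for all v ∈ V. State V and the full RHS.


V = {v ∈ H^1(0, 6) : v(0) = 0} (test functions vanish at x = 0 where u is specified); weak form: ∫_0^6 u'v' dx = ∫_0^6 (6*sin(π*x/2)) v dx + v(6) for all v ∈ V.

Multiply both sides by a test function v and integrate from 0 to 6:
  ∫_0^6 −u''(x) v(x) dx = ∫_0^6 f(x) v(x) dx.
Integrate the LHS by parts once:
  ∫_0^6 −u'' v dx = −[u'(x) v(x)]_0^6 + ∫_0^6 u'(x) v'(x) dx.
Thus ∫_0^6 u'(x) v'(x) dx = ∫_0^6 f(x) v(x) dx + [u'(x) v(x)]_0^6.
Choose V so that boundary terms are either known or forced to vanish.
Mixed BC: u(0) = 0 (Dirichlet) and u'(6) = 1 (Neumann). Define V = {v ∈ H^1(0, 6) : v(0) = 0}. Then [u' v]_0^6 = u'(6)·v(6) − u'(0)·0 = v(6).
Weak formulation: find u (satisfying any essential BC) such that ∫_0^6 u'(x) v'(x) dx = ∫_0^6 f v dx + v(6) for all v ∈ V (Dirichlet at 0 absorbed into V; Neumann datum at x = 6 contributes the boundary term).
Substituting f(x) = 6*sin(π*x/2), the right-hand side is ∫_0^6 (6*sin(π*x/2)) v dx + v(6).


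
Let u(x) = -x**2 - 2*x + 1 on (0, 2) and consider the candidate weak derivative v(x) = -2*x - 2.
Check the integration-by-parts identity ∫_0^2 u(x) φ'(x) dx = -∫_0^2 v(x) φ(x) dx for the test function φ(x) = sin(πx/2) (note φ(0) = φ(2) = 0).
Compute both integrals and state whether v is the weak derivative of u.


LHS = 16/π, RHS = 16/π. Yes, v = u' weakly.

u(x) = -x**2 - 2*x + 1, classical derivative u'(x) = -2*x - 2.
φ(x) = sin(πx/2), so φ'(x) = π*cos(π*x/2)/2.
Note φ(0) = φ(2) = 0, so the boundary term u·φ vanishes.
LHS = ∫_0^2 u(x) φ'(x) dx = ∫_0^2 (-π*x^2*cos(π*x/2)/2 - π*x*cos(π*x/2) + π*cos(π*x/2)/2) dx. Term by term:
  ∫_0^2 π*cos(π*x/2)/2 dx = 0;  ∫_0^2 -π*x*cos(π*x/2) dx = 8/π;  ∫_0^2 -π*x^2*cos(π*x/2)/2 dx = 8/π.
Sum: 0 + 8/π + 8/π = 16/π.
So LHS = 16/π.
∫_0^2 v(x) φ(x) dx = ∫_0^2 (-2*x*sin(π*x/2) - 2*sin(π*x/2)) dx. Term by term:
  ∫_0^2 -2*sin(π*x/2) dx = -8/π;  ∫_0^2 -2*x*sin(π*x/2) dx = -8/π.
Sum: -8/π − 8/π = -16/π.
So RHS = -∫_0^2 v(x) φ(x) dx = 16/π.
LHS = RHS, so the identity holds for this test φ.
Moreover u is smooth here and v(x) = u'(x) = -2*x - 2 pointwise, so the identity holds for every test function. Hence v is the weak derivative of u.


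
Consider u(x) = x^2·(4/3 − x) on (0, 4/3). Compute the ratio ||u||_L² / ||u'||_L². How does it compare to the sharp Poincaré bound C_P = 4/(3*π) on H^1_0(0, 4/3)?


||u||_L² / ||u'||_L² = 2*sqrt(14)/21 < C_P = 4/(3*π).

u(x) = x^2·(4/3 − x), so u'(x) = x*(8 - 9*x)/3.
u(x) = x^2·(4/3 − x) vanishes at x = 0 and x = 4/3, so u ∈ H^1_0(0, 4/3). Differentiate via the product rule and integrate the resulting polynomials term by term.
  ∫_0^4/3 u² dx = ∫_0^4/3 (x^6 - 8*x^5/3 + 16*x^4/9) dx. Term by term:
    ∫_0^4/3 x^6 dx = 16384/15309;  ∫_0^4/3 -8*x^5/3 dx = -16384/6561;  ∫_0^4/3 16*x^4/9 dx = 16384/10935.
  Sum: 16384/15309 − 16384/6561 + 16384/10935 = 16384/229635.
  ∫_0^4/3 (u')² dx = ∫_0^4/3 (9*x^4 - 16*x^3 + 64*x^2/9) dx. Term by term:
    ∫_0^4/3 9*x^4 dx = 1024/135;  ∫_0^4/3 -16*x^3 dx = -1024/81;  ∫_0^4/3 64*x^2/9 dx = 4096/729.
  Sum: 1024/135 − 1024/81 + 4096/729 = 2048/3645.
∫_0^4/3 u² dx = 16384/229635, so ||u||_L² = 128*sqrt(35)/2835.
∫_0^4/3 (u')² dx = 2048/3645, so ||u'||_L² = 32*sqrt(10)/135.
Ratio ||u||_L² / ||u'||_L² = 2*sqrt(14)/21.
Sharp Poincaré constant on H^1_0(0, 4/3) is C_P = L/π = 4/(3*π), achieved by sin(3*π/4·x).
A polynomial bump cannot attain the sharp Poincaré constant (only the first sine eigenfunction does), so the ratio is strictly less than C_P, consistent with ||u||_L² ≤ C_P ||u'||_L².


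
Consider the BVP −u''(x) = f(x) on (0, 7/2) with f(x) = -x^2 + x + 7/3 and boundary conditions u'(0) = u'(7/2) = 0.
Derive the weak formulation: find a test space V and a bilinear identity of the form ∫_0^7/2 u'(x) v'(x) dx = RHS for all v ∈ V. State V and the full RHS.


V = H^1(0, 7/2) (no boundary constraint on v; u is determined up to an additive constant); weak form: ∫_0^7/2 u'v' dx = ∫_0^7/2 (-x^2 + x + 7/3) v dx for all v ∈ V.

Multiply both sides by a test function v and integrate from 0 to 7/2:
  ∫_0^7/2 −u''(x) v(x) dx = ∫_0^7/2 f(x) v(x) dx.
Integrate the LHS by parts once:
  ∫_0^7/2 −u'' v dx = −[u'(x) v(x)]_0^7/2 + ∫_0^7/2 u'(x) v'(x) dx.
Thus ∫_0^7/2 u'(x) v'(x) dx = ∫_0^7/2 f(x) v(x) dx + [u'(x) v(x)]_0^7/2.
Choose V so that boundary terms are either known or forced to vanish.
u has homogeneous Neumann: u'(0) = u'(7/2) = 0. So [u' v]_0^7/2 = 0·v(7/2) − 0·v(0) = 0 for any v; take V = H^1(0, 7/2).
Weak formulation: find u (satisfying any essential BC) such that ∫_0^7/2 u'(x) v'(x) dx = ∫_0^7/2 f v dx for all v ∈ V (homogeneous Neumann, so boundary terms vanish).
Substituting f(x) = -x^2 + x + 7/3, the right-hand side is ∫_0^7/2 (-x^2 + x + 7/3) v dx.
Compatibility check (pure Neumann): taking v ≡ 1 ∈ V gives 0 = ∫_0^7/2 f dx + (0) − (0), i.e. ∫_0^7/2 f dx must equal u'(0) − u'(7/2) = 0. Indeed ∫_0^7/2 (-x^2 + x + 7/3) dx = 0, so the data are compatible. The solution is then unique only up to an additive constant (fix it e.g. by requiring ∫_0^7/2 u dx = 0).


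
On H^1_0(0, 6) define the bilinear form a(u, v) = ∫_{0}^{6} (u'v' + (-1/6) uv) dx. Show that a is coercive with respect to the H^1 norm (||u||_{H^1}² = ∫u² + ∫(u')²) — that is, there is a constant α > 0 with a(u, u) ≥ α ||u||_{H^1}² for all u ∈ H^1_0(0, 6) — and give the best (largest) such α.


α = (-6 + π^2)/(π^2 + 36)

Coercivity of a(·,·) on H^1_0(0, 6) means a(u, u) ≥ α ||u||_{H^1}² for every u ∈ H^1_0.
The interval has length L = 6, and Poincaré/coercivity depend only on L. Here a(u, u) = ∫(u')² + (-1/6)·∫u².
Here c = -1/6 < 0 with |c| < (π/L)² = π^2/36, so coercivity still holds. The condition a(u,u) ≥ α||u||_{H^1}² reads (1−α)∫(u')² ≥ (α−c)∫u². Any admissible α is ≤ 1 (rapidly oscillating u have ∫u²/∫(u')² → 0), and α = 1 would force 0 ≥ (1−c)∫u², impossible since c < 1; so 1−α > 0. By the sharp Poincaré inequality on H^1_0 of an interval of length L, ∫(u')² ≥ (π/L)²∫u² with equality for the first sine mode sin(π(x−x₀)/L) (x₀ the left endpoint), so the inequality holds for all u iff (1−α)(π/L)² ≥ α − c, i.e. α ≤ ((π/L)² + c)/((π/L)² + 1) = (1 + c(L/π)²)/(1 + (L/π)²). (Direct route, valid since c ≤ 0: Poincaré gives c∫u² ≥ c(L/π)²∫(u')², so a(u,u) ≥ (1 + c(L/π)²)∫(u')², while ||u||_{H^1}² ≤ (1 + (L/π)²)∫(u')²; dividing yields the same α.) With (π/L)² = π^2/36 and c = -1/6, the largest admissible constant is α = ((π/L)² + c)/((π/L)² + 1).
Simplifying, α = (-6 + π^2)/(π^2 + 36).


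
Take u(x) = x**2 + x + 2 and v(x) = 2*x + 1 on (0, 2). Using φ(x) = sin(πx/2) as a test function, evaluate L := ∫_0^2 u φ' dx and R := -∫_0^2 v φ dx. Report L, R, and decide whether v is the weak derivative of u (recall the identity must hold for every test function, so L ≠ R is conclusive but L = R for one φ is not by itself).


LHS = -12/π, RHS = -12/π. Yes, v = u' weakly.

u(x) = x**2 + x + 2, classical derivative u'(x) = 2*x + 1.
φ(x) = sin(πx/2), so φ'(x) = π*cos(π*x/2)/2.
Note φ(0) = φ(2) = 0, so the boundary term u·φ vanishes.
LHS = ∫_0^2 u(x) φ'(x) dx = ∫_0^2 (π*x^2*cos(π*x/2)/2 + π*x*cos(π*x/2)/2 + π*cos(π*x/2)) dx. Term by term:
  ∫_0^2 π*cos(π*x/2) dx = 0;  ∫_0^2 π*x*cos(π*x/2)/2 dx = -4/π;  ∫_0^2 π*x^2*cos(π*x/2)/2 dx = -8/π.
Sum: 0 − 4/π − 8/π = -12/π.
So LHS = -12/π.
∫_0^2 v(x) φ(x) dx = ∫_0^2 (2*x*sin(π*x/2) + sin(π*x/2)) dx. Term by term:
  ∫_0^2 2*x*sin(π*x/2) dx = 8/π;  ∫_0^2 sin(π*x/2) dx = 4/π.
Sum: 8/π + 4/π = 12/π.
So RHS = -∫_0^2 v(x) φ(x) dx = -12/π.
LHS = RHS, so the identity holds for this test φ.
Moreover u is smooth here and v(x) = u'(x) = 2*x + 1 pointwise, so the identity holds for every test function. Hence v is the weak derivative of u.


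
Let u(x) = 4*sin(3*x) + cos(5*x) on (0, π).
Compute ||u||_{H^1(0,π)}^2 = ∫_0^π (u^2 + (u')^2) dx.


||u||_{H^1(0,π)}^2 = 93*π

u'(x) = -5*sin(5*x) + 12*cos(3*x).
Expand u² and (u')² and integrate term by term on (0, π), using: for integers n ≥ 1, ∫_0^π sin²(nx) dx = ∫_0^π cos²(nx) dx = π/2; for n ≠ n', ∫_0^π sin(nx)sin(n'x) dx = ∫_0^π cos(nx)cos(n'x) dx = 0; and by product-to-sum, ∫_0^π sin(nx)cos(n'x) dx = ½∫_0^π [sin((n+n')x) + sin((n−n')x)] dx, which is 0 when n+n' is even and 2n/(n²−n'²) when n+n' is odd (it need not vanish on (0, π)).
  u² squared terms: (4)²·∫sin(3x)² dx = 16·π/2 = 8*π;  (1)²·∫cos(5x)² dx = 1·π/2 = π/2.
  u² cross terms: 2·(4)·(1)·∫sin(3x)·cos(5x) dx = 8·(0) = 0.
  So ∫_0^π u² dx = 8*π + π/2 + 0 = 17*π/2.
  (u')² squared terms: (-5)²·∫sin(5x)² dx = 25·π/2 = 25*π/2;  (12)²·∫cos(3x)² dx = 144·π/2 = 72*π.
  (u')² cross terms: 2·(-5)·(12)·∫sin(5x)·cos(3x) dx = -120·(0) = 0.
  So ∫_0^π (u')² dx = 25*π/2 + 72*π + 0 = 169*π/2.
||u||_{H^1}^2 = (17*π/2) + (169*π/2) = 93*π.


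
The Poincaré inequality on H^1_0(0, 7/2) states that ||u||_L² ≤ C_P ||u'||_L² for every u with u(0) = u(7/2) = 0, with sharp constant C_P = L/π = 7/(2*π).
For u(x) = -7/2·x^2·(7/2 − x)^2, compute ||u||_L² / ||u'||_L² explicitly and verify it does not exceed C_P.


||u||_L² / ||u'||_L² = 7*sqrt(3)/12 < C_P = 7/(2*π).

u(x) = -7/2·x^2·(7/2 − x)^2, so u'(x) = 7*x*(-8*x^2 + 42*x - 49)/4.
u(x) = -7/2·x^2·(7/2 − x)^2 vanishes at x = 0 and x = 7/2, so u ∈ H^1_0(0, 7/2). Differentiate via the product rule and integrate the resulting polynomials term by term.
  ∫_0^7/2 u² dx = ∫_0^7/2 (49*x^8/4 - 343*x^7/2 + 7203*x^6/8 - 16807*x^5/8 + 117649*x^4/64) dx. Term by term:
    ∫_0^7/2 49*x^8/4 dx = 1977326743/18432;  ∫_0^7/2 -343*x^7/2 dx = -1977326743/4096;  ∫_0^7/2 7203*x^6/8 dx = 847425747/1024;
    ∫_0^7/2 -16807*x^5/8 dx = -1977326743/3072;  ∫_0^7/2 117649*x^4/64 dx = 1977326743/10240.
  Sum: 1977326743/18432 − 1977326743/4096 + 847425747/1024 − 1977326743/3072 + 1977326743/10240 = 282475249/184320.
  ∫_0^7/2 (u')² dx = ∫_0^7/2 (196*x^6 - 2058*x^5 + 31213*x^4/4 - 50421*x^3/4 + 117649*x^2/16) dx. Term by term:
    ∫_0^7/2 196*x^6 dx = 5764801/32;  ∫_0^7/2 -2058*x^5 dx = -40353607/64;  ∫_0^7/2 31213*x^4/4 dx = 524596891/640;
    ∫_0^7/2 -50421*x^3/4 dx = -121060821/256;  ∫_0^7/2 117649*x^2/16 dx = 40353607/384.
  Sum: 5764801/32 − 40353607/64 + 524596891/640 − 121060821/256 + 40353607/384 = 5764801/3840.
∫_0^7/2 u² dx = 282475249/184320, so ||u||_L² = 16807*sqrt(5)/960.
∫_0^7/2 (u')² dx = 5764801/3840, so ||u'||_L² = 2401*sqrt(15)/240.
Ratio ||u||_L² / ||u'||_L² = 7*sqrt(3)/12.
Sharp Poincaré constant on H^1_0(0, 7/2) is C_P = L/π = 7/(2*π), achieved by sin(2*π/7·x).
A polynomial bump cannot attain the sharp Poincaré constant (only the first sine eigenfunction does), so the ratio is strictly less than C_P, consistent with ||u||_L² ≤ C_P ||u'||_L².


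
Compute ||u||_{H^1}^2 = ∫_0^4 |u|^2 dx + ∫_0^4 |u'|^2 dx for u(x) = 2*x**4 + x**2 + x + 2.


||u||_{H^1}^2 = 90790172/315

The H^1 norm (squared) on an interval (0, L) is
  ||u||_{H^1}^2 = ∫_0^L u(x)^2 dx + ∫_0^L u'(x)^2 dx.
Compute u'(x) = 8*x**3 + 2*x + 1.
Then u(x)^2 = 4*x**8 + 4*x**6 + 4*x**5 + 9*x**4 + 2*x**3 + 5*x**2 + 4*x + 4 and u'(x)^2 = 64*x**6 + 32*x**4 + 16*x**3 + 4*x**2 + 4*x + 1.
Integrate each monomial from 0 to 4 using ∫_0^4 c·x^n dx = c·4^(n+1)/(n+1):
  ∫_0^4 u(x)^2 dx = ∫_0^4 (4*x^8 + 4*x^6 + 4*x^5 + 9*x^4 + 2*x^3 + 5*x^2 + 4*x + 4) dx. Term by term:
    ∫_0^4 4*x^8 dx = 1048576/9;  ∫_0^4 4*x^6 dx = 65536/7;  ∫_0^4 4*x^5 dx = 8192/3;
    ∫_0^4 9*x^4 dx = 9216/5;  ∫_0^4 2*x^3 dx = 128;  ∫_0^4 5*x^2 dx = 320/3;
    ∫_0^4 4*x dx = 32;  ∫_0^4 4 dx = 16.
  Sum: 1048576/9 + 65536/7 + 8192/3 + 9216/5 + 128 + 320/3 + 32 + 16 = 41179088/315.
  ∫_0^4 u'(x)^2 dx = ∫_0^4 (64*x^6 + 32*x^4 + 16*x^3 + 4*x^2 + 4*x + 1) dx. Term by term:
    ∫_0^4 64*x^6 dx = 1048576/7;  ∫_0^4 32*x^4 dx = 32768/5;  ∫_0^4 16*x^3 dx = 1024;
    ∫_0^4 4*x^2 dx = 256/3;  ∫_0^4 4*x dx = 32;  ∫_0^4 1 dx = 4.
  Sum: 1048576/7 + 32768/5 + 1024 + 256/3 + 32 + 4 = 16537028/105.
Adding: ||u||_{H^1}^2 = 41179088/315 + 16537028/105 = 90790172/315.


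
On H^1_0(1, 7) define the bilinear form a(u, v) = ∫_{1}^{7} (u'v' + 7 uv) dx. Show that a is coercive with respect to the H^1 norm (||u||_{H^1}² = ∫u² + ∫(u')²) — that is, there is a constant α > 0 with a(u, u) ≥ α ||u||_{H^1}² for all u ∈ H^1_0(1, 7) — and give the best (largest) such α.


α = 1

Coercivity of a(·,·) on H^1_0(1, 7) means a(u, u) ≥ α ||u||_{H^1}² for every u ∈ H^1_0.
The interval has length L = 6, and Poincaré/coercivity depend only on L. Here a(u, u) = ∫(u')² + (7)·∫u².
Here c = 7 ≥ 1, so a(u,u) = ∫(u')² + c∫u² ≥ ∫(u')² + ∫u² = ||u||_{H^1}², i.e. α = 1 works. No larger α is possible: a(u,u) ≥ α||u||_{H^1}² means (1−α)∫(u')² ≥ (α−c)∫u², and for the modes u_n = sin(nπ(x−x₀)/L) (x₀ the left endpoint) one has ∫u_n²/∫(u_n')² = (L/(nπ))² → 0, so a(u_n,u_n)/||u_n||_{H^1}² → 1. Hence the optimal constant is α = 1.
Therefore α = 1.


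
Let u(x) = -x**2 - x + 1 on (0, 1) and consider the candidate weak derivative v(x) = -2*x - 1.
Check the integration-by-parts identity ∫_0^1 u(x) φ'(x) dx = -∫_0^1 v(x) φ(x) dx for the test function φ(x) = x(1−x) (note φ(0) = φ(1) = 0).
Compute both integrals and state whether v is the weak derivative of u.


LHS = 1/3, RHS = 1/3. Yes, v = u' weakly.

u(x) = -x**2 - x + 1, classical derivative u'(x) = -2*x - 1.
φ(x) = x(1−x), so φ'(x) = 1 - 2*x.
Note φ(0) = φ(1) = 0, so the boundary term u·φ vanishes.
LHS = ∫_0^1 u(x) φ'(x) dx = ∫_0^1 (2*x^3 + x^2 - 3*x + 1) dx. Term by term:
  ∫_0^1 2*x^3 dx = 1/2;  ∫_0^1 x^2 dx = 1/3;  ∫_0^1 -3*x dx = -3/2;
  ∫_0^1 1 dx = 1.
Sum: 1/2 + 1/3 − 3/2 + 1 = 1/3.
So LHS = 1/3.
∫_0^1 v(x) φ(x) dx = ∫_0^1 (2*x^3 - x^2 - x) dx. Term by term:
  ∫_0^1 2*x^3 dx = 1/2;  ∫_0^1 -x^2 dx = -1/3;  ∫_0^1 -x dx = -1/2.
Sum: 1/2 − 1/3 − 1/2 = -1/3.
So RHS = -∫_0^1 v(x) φ(x) dx = 1/3.
LHS = RHS, so the identity holds for this test φ.
Moreover u is smooth here and v(x) = u'(x) = -2*x - 1 pointwise, so the identity holds for every test function. Hence v is the weak derivative of u.


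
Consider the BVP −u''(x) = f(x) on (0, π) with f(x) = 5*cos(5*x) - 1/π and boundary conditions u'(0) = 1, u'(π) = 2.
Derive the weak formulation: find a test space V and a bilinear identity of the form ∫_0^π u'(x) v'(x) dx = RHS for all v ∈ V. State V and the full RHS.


V = H^1(0, π) (v unrestricted at boundary; u is determined up to an additive constant); weak form: ∫_0^π u'v' dx = ∫_0^π (5*cos(5*x) - 1/π) v dx + 2·v(π) − v(0) for all v ∈ V.

Multiply both sides by a test function v and integrate from 0 to π:
  ∫_0^π −u''(x) v(x) dx = ∫_0^π f(x) v(x) dx.
Integrate the LHS by parts once:
  ∫_0^π −u'' v dx = −[u'(x) v(x)]_0^π + ∫_0^π u'(x) v'(x) dx.
Thus ∫_0^π u'(x) v'(x) dx = ∫_0^π f(x) v(x) dx + [u'(x) v(x)]_0^π.
Choose V so that boundary terms are either known or forced to vanish.
u has inhomogeneous Neumann u'(0) = 1, u'(π) = 2. [u' v]_0^π = (2)·v(π) − (1)·v(0) = 2·v(π) − v(0). Take V = H^1(0, π); boundary term becomes part of RHS.
Weak formulation: find u (satisfying any essential BC) such that ∫_0^π u'(x) v'(x) dx = ∫_0^π f v dx + 2·v(π) − v(0) for all v ∈ V (Neumann data are natural BCs: they enter the RHS as boundary terms).
Substituting f(x) = 5*cos(5*x) - 1/π, the right-hand side is ∫_0^π (5*cos(5*x) - 1/π) v dx + 2·v(π) − v(0).
Compatibility check (pure Neumann): taking v ≡ 1 ∈ V gives 0 = ∫_0^π f dx + (2) − (1), i.e. ∫_0^π f dx must equal u'(0) − u'(π) = -1. Indeed ∫_0^π (5*cos(5*x) - 1/π) dx = -1, so the data are compatible. The solution is then unique only up to an additive constant (fix it e.g. by requiring ∫_0^π u dx = 0).


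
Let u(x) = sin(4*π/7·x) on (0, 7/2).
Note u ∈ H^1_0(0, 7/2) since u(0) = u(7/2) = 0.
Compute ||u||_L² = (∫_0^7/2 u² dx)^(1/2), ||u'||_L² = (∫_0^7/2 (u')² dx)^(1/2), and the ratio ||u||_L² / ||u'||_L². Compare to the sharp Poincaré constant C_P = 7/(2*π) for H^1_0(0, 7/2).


||u||_L² / ||u'||_L² = 7/(4*π) < C_P = 7/(2*π).

u(x) = sin(4*π/7·x), so u'(x) = 4*π*cos(4*π*x/7)/7.
Writing u(x) = A·sin(kπx/L) with A = 1 and k = 2, use ∫_0^L sin²(kπx/L) dx = L/2 and ∫_0^L cos²(kπx/L) dx = L/2.
u² = 1·sin²(4*π/7·x) and (u')² = 16*π^2/49·cos²(4*π/7·x), and each of sin², cos² integrates to L/2 = 7/4 over (0, 7/2).
∫_0^7/2 u² dx = 7/4, so ||u||_L² = sqrt(7)/2.
∫_0^7/2 (u')² dx = 4*π^2/7, so ||u'||_L² = 2*sqrt(7)*π/7.
Ratio ||u||_L² / ||u'||_L² = 7/(4*π).
Sharp Poincaré constant on H^1_0(0, 7/2) is C_P = L/π = 7/(2*π), achieved by sin(2*π/7·x).
This is the k = 2 harmonic; the ratio L/(kπ) is strictly less than C_P = L/π, consistent with the sharp inequality ||u||_L² ≤ C_P ||u'||_L².


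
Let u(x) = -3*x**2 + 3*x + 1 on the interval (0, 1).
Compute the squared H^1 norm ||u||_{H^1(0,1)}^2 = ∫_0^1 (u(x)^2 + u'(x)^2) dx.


||u||_{H^1}^2 = 53/10

The H^1 norm (squared) on an interval (0, L) is
  ||u||_{H^1}^2 = ∫_0^L u(x)^2 dx + ∫_0^L u'(x)^2 dx.
Compute u'(x) = 3 - 6*x.
Then u(x)^2 = 9*x**4 - 18*x**3 + 3*x**2 + 6*x + 1 and u'(x)^2 = 36*x**2 - 36*x + 9.
Integrate each monomial from 0 to 1 using ∫_0^1 c·x^n dx = c·1^(n+1)/(n+1):
  ∫_0^1 u(x)^2 dx = ∫_0^1 (9*x^4 - 18*x^3 + 3*x^2 + 6*x + 1) dx. Term by term:
    ∫_0^1 9*x^4 dx = 9/5;  ∫_0^1 -18*x^3 dx = -9/2;  ∫_0^1 3*x^2 dx = 1;
    ∫_0^1 6*x dx = 3;  ∫_0^1 1 dx = 1.
  Sum: 9/5 − 9/2 + 1 + 3 + 1 = 23/10.
  ∫_0^1 u'(x)^2 dx = ∫_0^1 (36*x^2 - 36*x + 9) dx. Term by term:
    ∫_0^1 36*x^2 dx = 12;  ∫_0^1 -36*x dx = -18;  ∫_0^1 9 dx = 9.
  Sum: 12 − 18 + 9 = 3.
Adding: ||u||_{H^1}^2 = 23/10 + 3 = 53/10.


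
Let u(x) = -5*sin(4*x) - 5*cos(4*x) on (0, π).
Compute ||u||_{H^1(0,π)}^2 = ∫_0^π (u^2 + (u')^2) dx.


||u||_{H^1(0,π)}^2 = 425*π

u'(x) = 20*sin(4*x) - 20*cos(4*x).
Expand u² and (u')² and integrate term by term on (0, π), using: for integers n ≥ 1, ∫_0^π sin²(nx) dx = ∫_0^π cos²(nx) dx = π/2; for n ≠ n', ∫_0^π sin(nx)sin(n'x) dx = ∫_0^π cos(nx)cos(n'x) dx = 0; and by product-to-sum, ∫_0^π sin(nx)cos(n'x) dx = ½∫_0^π [sin((n+n')x) + sin((n−n')x)] dx, which is 0 when n+n' is even and 2n/(n²−n'²) when n+n' is odd (it need not vanish on (0, π)).
  u² squared terms: (-5)²·∫cos(4x)² dx = 25·π/2 = 25*π/2;  (-5)²·∫sin(4x)² dx = 25·π/2 = 25*π/2.
  u² cross terms: 2·(-5)·(-5)·∫cos(4x)·sin(4x) dx = 50·(0) = 0.
  So ∫_0^π u² dx = 25*π/2 + 25*π/2 + 0 = 25*π.
  (u')² squared terms: (-20)²·∫cos(4x)² dx = 400·π/2 = 200*π;  (20)²·∫sin(4x)² dx = 400·π/2 = 200*π.
  (u')² cross terms: 2·(-20)·(20)·∫cos(4x)·sin(4x) dx = -800·(0) = 0.
  So ∫_0^π (u')² dx = 200*π + 200*π + 0 = 400*π.
||u||_{H^1}^2 = (25*π) + (400*π) = 425*π.


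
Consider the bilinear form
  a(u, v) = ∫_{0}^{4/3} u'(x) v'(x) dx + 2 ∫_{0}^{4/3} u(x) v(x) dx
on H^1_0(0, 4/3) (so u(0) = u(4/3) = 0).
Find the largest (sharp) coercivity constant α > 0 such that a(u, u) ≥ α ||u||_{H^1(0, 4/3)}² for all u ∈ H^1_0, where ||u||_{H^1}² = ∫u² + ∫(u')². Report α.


α = 1

Coercivity of a(·,·) on H^1_0(0, 4/3) means a(u, u) ≥ α ||u||_{H^1}² for every u ∈ H^1_0.
The interval has length L = 4/3, and Poincaré/coercivity depend only on L. Here a(u, u) = ∫(u')² + (2)·∫u².
Here c = 2 ≥ 1, so a(u,u) = ∫(u')² + c∫u² ≥ ∫(u')² + ∫u² = ||u||_{H^1}², i.e. α = 1 works. No larger α is possible: a(u,u) ≥ α||u||_{H^1}² means (1−α)∫(u')² ≥ (α−c)∫u², and for the modes u_n = sin(nπ(x−x₀)/L) (x₀ the left endpoint) one has ∫u_n²/∫(u_n')² = (L/(nπ))² → 0, so a(u_n,u_n)/||u_n||_{H^1}² → 1. Hence the optimal constant is α = 1.
Therefore α = 1.


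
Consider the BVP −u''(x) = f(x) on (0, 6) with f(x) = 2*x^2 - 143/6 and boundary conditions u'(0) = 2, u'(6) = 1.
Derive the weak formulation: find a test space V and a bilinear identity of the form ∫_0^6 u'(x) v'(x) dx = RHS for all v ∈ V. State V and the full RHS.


V = H^1(0, 6) (v unrestricted at boundary; u is determined up to an additive constant); weak form: ∫_0^6 u'v' dx = ∫_0^6 (2*x^2 - 143/6) v dx + v(6) − 2·v(0) for all v ∈ V.

Multiply both sides by a test function v and integrate from 0 to 6:
  ∫_0^6 −u''(x) v(x) dx = ∫_0^6 f(x) v(x) dx.
Integrate the LHS by parts once:
  ∫_0^6 −u'' v dx = −[u'(x) v(x)]_0^6 + ∫_0^6 u'(x) v'(x) dx.
Thus ∫_0^6 u'(x) v'(x) dx = ∫_0^6 f(x) v(x) dx + [u'(x) v(x)]_0^6.
Choose V so that boundary terms are either known or forced to vanish.
u has inhomogeneous Neumann u'(0) = 2, u'(6) = 1. [u' v]_0^6 = (1)·v(6) − (2)·v(0) = v(6) − 2·v(0). Take V = H^1(0, 6); boundary term becomes part of RHS.
Weak formulation: find u (satisfying any essential BC) such that ∫_0^6 u'(x) v'(x) dx = ∫_0^6 f v dx + v(6) − 2·v(0) for all v ∈ V (Neumann data are natural BCs: they enter the RHS as boundary terms).
Substituting f(x) = 2*x^2 - 143/6, the right-hand side is ∫_0^6 (2*x^2 - 143/6) v dx + v(6) − 2·v(0).
Compatibility check (pure Neumann): taking v ≡ 1 ∈ V gives 0 = ∫_0^6 f dx + (1) − (2), i.e. ∫_0^6 f dx must equal u'(0) − u'(6) = 1. Indeed ∫_0^6 (2*x^2 - 143/6) dx = 1, so the data are compatible. The solution is then unique only up to an additive constant (fix it e.g. by requiring ∫_0^6 u dx = 0).


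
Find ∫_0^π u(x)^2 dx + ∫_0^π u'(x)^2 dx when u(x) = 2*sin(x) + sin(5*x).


||u||_{H^1(0,π)}^2 = 17*π

u'(x) = 2*cos(x) + 5*cos(5*x).
Expand u² and (u')² and integrate term by term on (0, π), using: for integers n ≥ 1, ∫_0^π sin²(nx) dx = ∫_0^π cos²(nx) dx = π/2; for n ≠ n', ∫_0^π sin(nx)sin(n'x) dx = ∫_0^π cos(nx)cos(n'x) dx = 0; and by product-to-sum, ∫_0^π sin(nx)cos(n'x) dx = ½∫_0^π [sin((n+n')x) + sin((n−n')x)] dx, which is 0 when n+n' is even and 2n/(n²−n'²) when n+n' is odd (it need not vanish on (0, π)).
  u² squared terms: (2)²·∫sin(x)² dx = 4·π/2 = 2*π;  (1)²·∫sin(5x)² dx = 1·π/2 = π/2.
  u² cross terms: 2·(2)·(1)·∫sin(x)·sin(5x) dx = 4·(0) = 0.
  So ∫_0^π u² dx = 2*π + π/2 + 0 = 5*π/2.
  (u')² squared terms: (2)²·∫cos(x)² dx = 4·π/2 = 2*π;  (5)²·∫cos(5x)² dx = 25·π/2 = 25*π/2.
  (u')² cross terms: 2·(2)·(5)·∫cos(x)·cos(5x) dx = 20·(0) = 0.
  So ∫_0^π (u')² dx = 2*π + 25*π/2 + 0 = 29*π/2.
||u||_{H^1}^2 = (5*π/2) + (29*π/2) = 17*π.


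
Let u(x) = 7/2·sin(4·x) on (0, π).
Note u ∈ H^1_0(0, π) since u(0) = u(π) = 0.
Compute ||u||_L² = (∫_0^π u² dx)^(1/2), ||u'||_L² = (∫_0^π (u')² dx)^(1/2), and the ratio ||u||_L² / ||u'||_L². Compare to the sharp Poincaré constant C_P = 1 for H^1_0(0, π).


||u||_L² / ||u'||_L² = 1/4 < C_P = 1.

u(x) = 7/2·sin(4·x), so u'(x) = 14*cos(4*x).
Writing u(x) = A·sin(kπx/L) with A = 7/2 and k = 4, use ∫_0^L sin²(kπx/L) dx = L/2 and ∫_0^L cos²(kπx/L) dx = L/2.
u² = 49/4·sin²(4·x) and (u')² = 196·cos²(4·x), and each of sin², cos² integrates to L/2 = π/2 over (0, π).
∫_0^π u² dx = 49*π/8, so ||u||_L² = 7*sqrt(2)*sqrt(π)/4.
∫_0^π (u')² dx = 98*π, so ||u'||_L² = 7*sqrt(2)*sqrt(π).
Ratio ||u||_L² / ||u'||_L² = 1/4.
Sharp Poincaré constant on H^1_0(0, π) is C_P = L/π = 1, achieved by sin(x).
This is the k = 4 harmonic; the ratio L/(kπ) is strictly less than C_P = L/π, consistent with the sharp inequality ||u||_L² ≤ C_P ||u'||_L².


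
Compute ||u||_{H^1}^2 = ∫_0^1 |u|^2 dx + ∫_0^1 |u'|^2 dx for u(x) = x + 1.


||u||_{H^1}^2 = 10/3

The H^1 norm (squared) on an interval (0, L) is
  ||u||_{H^1}^2 = ∫_0^L u(x)^2 dx + ∫_0^L u'(x)^2 dx.
Compute u'(x) = 1.
Then u(x)^2 = x**2 + 2*x + 1 and u'(x)^2 = 1.
Integrate each monomial from 0 to 1 using ∫_0^1 c·x^n dx = c·1^(n+1)/(n+1):
  ∫_0^1 u(x)^2 dx = ∫_0^1 (x^2 + 2*x + 1) dx. Term by term:
    ∫_0^1 x^2 dx = 1/3;  ∫_0^1 2*x dx = 1;  ∫_0^1 1 dx = 1.
  Sum: 1/3 + 1 + 1 = 7/3.
  ∫_0^1 u'(x)^2 dx = ∫_0^1 (1) dx. Term by term:
    ∫_0^1 1 dx = 1.
Adding: ||u||_{H^1}^2 = 7/3 + 1 = 10/3.


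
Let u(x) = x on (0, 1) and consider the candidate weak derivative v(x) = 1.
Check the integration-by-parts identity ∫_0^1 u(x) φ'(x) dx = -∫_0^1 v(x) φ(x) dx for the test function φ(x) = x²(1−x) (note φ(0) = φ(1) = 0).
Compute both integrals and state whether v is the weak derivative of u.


LHS = -1/12, RHS = -1/12. Yes, v = u' weakly.

u(x) = x, classical derivative u'(x) = 1.
φ(x) = x²(1−x), so φ'(x) = x*(2 - 3*x).
Note φ(0) = φ(1) = 0, so the boundary term u·φ vanishes.
LHS = ∫_0^1 u(x) φ'(x) dx = ∫_0^1 (-3*x^3 + 2*x^2) dx. Term by term:
  ∫_0^1 -3*x^3 dx = -3/4;  ∫_0^1 2*x^2 dx = 2/3.
Sum: -3/4 + 2/3 = -1/12.
So LHS = -1/12.
∫_0^1 v(x) φ(x) dx = ∫_0^1 (-x^3 + x^2) dx. Term by term:
  ∫_0^1 -x^3 dx = -1/4;  ∫_0^1 x^2 dx = 1/3.
Sum: -1/4 + 1/3 = 1/12.
So RHS = -∫_0^1 v(x) φ(x) dx = -1/12.
LHS = RHS, so the identity holds for this test φ.
Moreover u is smooth here and v(x) = u'(x) = 1 pointwise, so the identity holds for every test function. Hence v is the weak derivative of u.


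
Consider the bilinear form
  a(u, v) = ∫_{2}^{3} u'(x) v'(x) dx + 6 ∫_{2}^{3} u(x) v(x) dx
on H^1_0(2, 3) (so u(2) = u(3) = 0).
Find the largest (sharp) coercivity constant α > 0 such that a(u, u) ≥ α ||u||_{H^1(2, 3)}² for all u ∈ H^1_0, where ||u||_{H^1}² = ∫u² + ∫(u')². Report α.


α = 1

Coercivity of a(·,·) on H^1_0(2, 3) means a(u, u) ≥ α ||u||_{H^1}² for every u ∈ H^1_0.
The interval has length L = 1, and Poincaré/coercivity depend only on L. Here a(u, u) = ∫(u')² + (6)·∫u².
Here c = 6 ≥ 1, so a(u,u) = ∫(u')² + c∫u² ≥ ∫(u')² + ∫u² = ||u||_{H^1}², i.e. α = 1 works. No larger α is possible: a(u,u) ≥ α||u||_{H^1}² means (1−α)∫(u')² ≥ (α−c)∫u², and for the modes u_n = sin(nπ(x−x₀)/L) (x₀ the left endpoint) one has ∫u_n²/∫(u_n')² = (L/(nπ))² → 0, so a(u_n,u_n)/||u_n||_{H^1}² → 1. Hence the optimal constant is α = 1.
Therefore α = 1.


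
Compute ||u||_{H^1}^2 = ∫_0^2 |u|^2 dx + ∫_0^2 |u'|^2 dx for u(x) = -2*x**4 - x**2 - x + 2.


||u||_{H^1}^2 = 110774/63

The H^1 norm (squared) on an interval (0, L) is
  ||u||_{H^1}^2 = ∫_0^L u(x)^2 dx + ∫_0^L u'(x)^2 dx.
Compute u'(x) = -8*x**3 - 2*x - 1.
Then u(x)^2 = 4*x**8 + 4*x**6 + 4*x**5 - 7*x**4 + 2*x**3 - 3*x**2 - 4*x + 4 and u'(x)^2 = 64*x**6 + 32*x**4 + 16*x**3 + 4*x**2 + 4*x + 1.
Integrate each monomial from 0 to 2 using ∫_0^2 c·x^n dx = c·2^(n+1)/(n+1):
  ∫_0^2 u(x)^2 dx = ∫_0^2 (4*x^8 + 4*x^6 + 4*x^5 - 7*x^4 + 2*x^3 - 3*x^2 - 4*x + 4) dx. Term by term:
    ∫_0^2 4*x^8 dx = 2048/9;  ∫_0^2 4*x^6 dx = 512/7;  ∫_0^2 4*x^5 dx = 128/3;
    ∫_0^2 -7*x^4 dx = -224/5;  ∫_0^2 2*x^3 dx = 8;  ∫_0^2 -3*x^2 dx = -8;
    ∫_0^2 -4*x dx = -8;  ∫_0^2 4 dx = 8.
  Sum: 2048/9 + 512/7 + 128/3 − 224/5 + 8 − 8 − 8 + 8 = 94048/315.
  ∫_0^2 u'(x)^2 dx = ∫_0^2 (64*x^6 + 32*x^4 + 16*x^3 + 4*x^2 + 4*x + 1) dx. Term by term:
    ∫_0^2 64*x^6 dx = 8192/7;  ∫_0^2 32*x^4 dx = 1024/5;  ∫_0^2 16*x^3 dx = 64;
    ∫_0^2 4*x^2 dx = 32/3;  ∫_0^2 4*x dx = 8;  ∫_0^2 1 dx = 2.
  Sum: 8192/7 + 1024/5 + 64 + 32/3 + 8 + 2 = 153274/105.
Adding: ||u||_{H^1}^2 = 94048/315 + 153274/105 = 110774/63.


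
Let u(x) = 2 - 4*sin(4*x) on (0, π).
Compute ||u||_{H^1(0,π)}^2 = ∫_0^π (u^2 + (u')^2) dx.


||u||_{H^1(0,π)}^2 = 140*π

u'(x) = -16*cos(4*x).
Expand u² and (u')² and integrate term by term on (0, π), using: for integers n ≥ 1, ∫_0^π sin²(nx) dx = ∫_0^π cos²(nx) dx = π/2; for n ≠ n', ∫_0^π sin(nx)sin(n'x) dx = ∫_0^π cos(nx)cos(n'x) dx = 0; and by product-to-sum, ∫_0^π sin(nx)cos(n'x) dx = ½∫_0^π [sin((n+n')x) + sin((n−n')x)] dx, which is 0 when n+n' is even and 2n/(n²−n'²) when n+n' is odd (it need not vanish on (0, π)). For the constant mode: ∫_0^π 1 dx = π, ∫_0^π cos(nx) dx = 0, ∫_0^π sin(nx) dx = (1−(−1)^n)/n.
  u² squared terms: (2)²·∫1 dx = 4·π = 4*π;  (-4)²·∫sin(4x)² dx = 16·π/2 = 8*π.
  u² cross terms: 2·(2)·(-4)·∫1·sin(4x) dx = -16·(0) = 0.
  So ∫_0^π u² dx = 4*π + 8*π + 0 = 12*π.
  (u')² squared terms: (-16)²·∫cos(4x)² dx = 256·π/2 = 128*π.
  So ∫_0^π (u')² dx = 128*π.
||u||_{H^1}^2 = (12*π) + (128*π) = 140*π.


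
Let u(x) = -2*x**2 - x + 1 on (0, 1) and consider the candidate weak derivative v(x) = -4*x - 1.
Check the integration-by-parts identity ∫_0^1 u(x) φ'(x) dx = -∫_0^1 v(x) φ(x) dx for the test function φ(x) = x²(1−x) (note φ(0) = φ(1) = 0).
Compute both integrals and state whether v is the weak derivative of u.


LHS = 17/60, RHS = 17/60. Yes, v = u' weakly.

u(x) = -2*x**2 - x + 1, classical derivative u'(x) = -4*x - 1.
φ(x) = x²(1−x), so φ'(x) = x*(2 - 3*x).
Note φ(0) = φ(1) = 0, so the boundary term u·φ vanishes.
LHS = ∫_0^1 u(x) φ'(x) dx = ∫_0^1 (6*x^4 - x^3 - 5*x^2 + 2*x) dx. Term by term:
  ∫_0^1 6*x^4 dx = 6/5;  ∫_0^1 -x^3 dx = -1/4;  ∫_0^1 -5*x^2 dx = -5/3;
  ∫_0^1 2*x dx = 1.
Sum: 6/5 − 1/4 − 5/3 + 1 = 17/60.
So LHS = 17/60.
∫_0^1 v(x) φ(x) dx = ∫_0^1 (4*x^4 - 3*x^3 - x^2) dx. Term by term:
  ∫_0^1 4*x^4 dx = 4/5;  ∫_0^1 -3*x^3 dx = -3/4;  ∫_0^1 -x^2 dx = -1/3.
Sum: 4/5 − 3/4 − 1/3 = -17/60.
So RHS = -∫_0^1 v(x) φ(x) dx = 17/60.
LHS = RHS, so the identity holds for this test φ.
Moreover u is smooth here and v(x) = u'(x) = -4*x - 1 pointwise, so the identity holds for every test function. Hence v is the weak derivative of u.


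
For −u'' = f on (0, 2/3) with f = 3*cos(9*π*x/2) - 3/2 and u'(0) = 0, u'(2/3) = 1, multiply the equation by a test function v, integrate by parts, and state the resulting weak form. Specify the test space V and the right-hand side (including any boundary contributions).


V = H^1(0, 2/3) (v unrestricted at boundary; u is determined up to an additive constant); weak form: ∫_0^2/3 u'v' dx = ∫_0^2/3 (3*cos(9*π*x/2) - 3/2) v dx + v(2/3) for all v ∈ V.

Multiply both sides by a test function v and integrate from 0 to 2/3:
  ∫_0^2/3 −u''(x) v(x) dx = ∫_0^2/3 f(x) v(x) dx.
Integrate the LHS by parts once:
  ∫_0^2/3 −u'' v dx = −[u'(x) v(x)]_0^2/3 + ∫_0^2/3 u'(x) v'(x) dx.
Thus ∫_0^2/3 u'(x) v'(x) dx = ∫_0^2/3 f(x) v(x) dx + [u'(x) v(x)]_0^2/3.
Choose V so that boundary terms are either known or forced to vanish.
u has inhomogeneous Neumann u'(0) = 0, u'(2/3) = 1. [u' v]_0^2/3 = (1)·v(2/3) − (0)·v(0) = v(2/3). Take V = H^1(0, 2/3); boundary term becomes part of RHS.
Weak formulation: find u (satisfying any essential BC) such that ∫_0^2/3 u'(x) v'(x) dx = ∫_0^2/3 f v dx + v(2/3) for all v ∈ V (Neumann data are natural BCs: they enter the RHS as boundary terms).
Substituting f(x) = 3*cos(9*π*x/2) - 3/2, the right-hand side is ∫_0^2/3 (3*cos(9*π*x/2) - 3/2) v dx + v(2/3).
Compatibility check (pure Neumann): taking v ≡ 1 ∈ V gives 0 = ∫_0^2/3 f dx + (1) − (0), i.e. ∫_0^2/3 f dx must equal u'(0) − u'(2/3) = -1. Indeed ∫_0^2/3 (3*cos(9*π*x/2) - 3/2) dx = -1, so the data are compatible. The solution is then unique only up to an additive constant (fix it e.g. by requiring ∫_0^2/3 u dx = 0).
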